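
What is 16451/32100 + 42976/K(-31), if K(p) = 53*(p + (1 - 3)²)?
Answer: -451996073/15311700 ≈ -29.520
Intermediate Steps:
K(p) = 212 + 53*p (K(p) = 53*(p + (-2)²) = 53*(p + 4) = 53*(4 + p) = 212 + 53*p)
16451/32100 + 42976/K(-31) = 16451/32100 + 42976/(212 + 53*(-31)) = 16451*(1/32100) + 42976/(212 - 1643) = 16451/32100 + 42976/(-1431) = 16451/32100 + 42976*(-1/1431) = 16451/32100 - 42976/1431 = -451996073/15311700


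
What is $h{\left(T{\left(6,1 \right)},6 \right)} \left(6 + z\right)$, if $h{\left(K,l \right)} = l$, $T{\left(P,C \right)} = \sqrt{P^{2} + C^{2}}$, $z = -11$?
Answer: $-30$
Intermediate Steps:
$T{\left(P,C \right)} = \sqrt{C^{2} + P^{2}}$
$h{\left(T{\left(6,1 \right)},6 \right)} \left(6 + z\right) = 6 \left(6 - 11\right) = 6 \left(-5\right) = -30$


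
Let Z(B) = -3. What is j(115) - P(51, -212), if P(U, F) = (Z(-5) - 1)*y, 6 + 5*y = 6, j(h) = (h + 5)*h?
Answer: 13800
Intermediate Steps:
j(h) = h*(5 + h) (j(h) = (5 + h)*h = h*(5 + h))
y = 0 (y = -6/5 + (⅕)*6 = -6/5 + 6/5 = 0)
P(U, F) = 0 (P(U, F) = (-3 - 1)*0 = -4*0 = 0)
j(115) - P(51, -212) = 115*(5 + 115) - 1*0 = 115*120 + 0 = 13800 + 0 = 13800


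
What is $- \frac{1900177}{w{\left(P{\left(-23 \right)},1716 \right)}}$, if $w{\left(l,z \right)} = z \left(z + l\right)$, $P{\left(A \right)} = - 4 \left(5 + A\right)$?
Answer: $- \frac{1900177}{3068208} \approx -0.61931$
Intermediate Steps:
$P{\left(A \right)} = -20 - 4 A$
$w{\left(l,z \right)} = z \left(l + z\right)$
$- \frac{1900177}{w{\left(P{\left(-23 \right)},1716 \right)}} = - \frac{1900177}{1716 \left(\left(-20 - -92\right) + 1716\right)} = - \frac{1900177}{1716 \left(\left(-20 + 92\right) + 1716\right)} = - \frac{1900177}{1716 \left(72 + 1716\right)} = - \frac{1900177}{1716 \cdot 1788} = - \frac{1900177}{3068208}$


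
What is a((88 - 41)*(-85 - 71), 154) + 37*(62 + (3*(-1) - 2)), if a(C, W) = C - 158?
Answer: -5381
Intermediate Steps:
a(C, W) = -158 + C
a((88 - 41)*(-85 - 71), 154) + 37*(62 + (3*(-1) - 2)) = (-158 + (88 - 41)*(-85 - 71)) + 37*(62 + (3*(-1) - 2)) = (-158 + 47*(-156)) + 37*(62 + (-3 - 2)) = (-158 - 7332) + 37*(62 - 5) = -7490 + 37*57 = -7490 + 2109 = -5381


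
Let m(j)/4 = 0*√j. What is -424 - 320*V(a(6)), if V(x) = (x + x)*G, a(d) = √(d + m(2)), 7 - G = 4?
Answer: -424 - 1920*√6 ≈ -5127.0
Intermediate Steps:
G = 3 (G = 7 - 1*4 = 7 - 4 = 3)
m(j) = 0 (m(j) = 4*(0*√j) = 4*0 = 0)
a(d) = √d (a(d) = √(d + 0) = √d)
V(x) = 6*x (V(x) = (x + x)*3 = (2*x)*3 = 6*x)
-424 - 320*V(a(6)) = -424 - 1920*√6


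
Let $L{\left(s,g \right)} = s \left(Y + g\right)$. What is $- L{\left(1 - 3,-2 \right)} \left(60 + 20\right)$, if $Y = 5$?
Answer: $480$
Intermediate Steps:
$L{\left(s,g \right)} = s \left(5 + g\right)$
$- L{\left(1 - 3,-2 \right)} \left(60 + 20\right) = - \left(1 - 3\right) \left(5 - 2\right) \left(60 + 20\right) = - \left(-2\right) 3 \cdot 80 = \left(-1\right) \left(-6\right) 80 = 6 \cdot 80 = 480$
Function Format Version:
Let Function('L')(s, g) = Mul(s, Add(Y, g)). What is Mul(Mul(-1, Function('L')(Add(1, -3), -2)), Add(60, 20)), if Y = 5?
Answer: 480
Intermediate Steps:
Function('L')(s, g) = Mul(s, Add(5, g))
Mul(Mul(-1, Function('L')(Add(1, -3), -2)), Add(60, 20)) = Mul(Mul(-1, Mul(Add(1, -3), Add(5, -2))), Add(60, 20)) = Mul(Mul(-1, Mul(-2, 3)), 80) = Mul(Mul(-1, -6), 80) = Mul(6, 80) = 480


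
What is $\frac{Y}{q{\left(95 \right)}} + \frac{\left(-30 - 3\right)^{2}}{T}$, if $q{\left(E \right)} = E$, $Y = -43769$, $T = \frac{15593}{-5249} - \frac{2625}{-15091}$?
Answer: $- \frac{17891325845767}{21045857110} \approx -850.11$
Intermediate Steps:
$T = - \frac{221535338}{79212659}$ ($T = 15593 \left(- \frac{1}{5249}\right) - - \frac{2625}{15091} = - \frac{15593}{5249} + \frac{2625}{15091} = - \frac{221535338}{79212659} \approx -2.7967$)
$\frac{Y}{q{\left(95 \right)}} + \frac{\left(-30 - 3\right)^{2}}{T} = - \frac{43769}{95} + \frac{\left(-30 - 3\right)^{2}}{- \frac{221535338}{79212659}} = \left(-43769\right) \frac{1}{95} + \left(-33\right)^{2} \left(- \frac{79212659}{221535338}\right) = - \frac{43769}{95} + 1089 \left(- \frac{79212659}{221535338}\right) = - \frac{43769}{95} - \frac{86262585651}{221535338} = - \frac{17891325845767}{21045857110}$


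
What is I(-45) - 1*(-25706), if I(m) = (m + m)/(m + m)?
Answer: 25707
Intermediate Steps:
I(m) = 1 (I(m) = (2*m)/((2*m)) = (2*m)*(1/(2*m)) = 1)
I(-45) - 1*(-25706) = 1 - 1*(-25706) = 1 + 25706 = 25707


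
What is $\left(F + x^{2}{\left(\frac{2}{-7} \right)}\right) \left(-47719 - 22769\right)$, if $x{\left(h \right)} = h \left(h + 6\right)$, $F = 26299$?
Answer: $- \frac{4451338275912}{2401} \approx -1.854 \cdot 10^{9}$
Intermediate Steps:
$x{\left(h \right)} = h \left(6 + h\right)$
$\left(F + x^{2}{\left(\frac{2}{-7} \right)}\right) \left(-47719 - 22769\right) = \left(26299 + \left(\frac{2}{-7} \left(6 + \frac{2}{-7}\right)\right)^{2}\right) \left(-47719 - 22769\right) = \left(26299 + \left(2 \left(- \frac{1}{7}\right) \left(6 + 2 \left(- \frac{1}{7}\right)\right)\right)^{2}\right) \left(-70488\right) = \left(26299 + \left(- \frac{2 \left(6 - \frac{2}{7}\right)}{7}\right)^{2}\right) \left(-70488\right) = \left(26299 + \left(\left(- \frac{2}{7}\right) \frac{40}{7}\right)^{2}\right) \left(-70488\right) = \left(26299 + \left(- \frac{80}{49}\right)^{2}\right) \left(-70488\right) = \left(26299 + \frac{6400}{2401}\right) \left(-70488\right) = \frac{63150299}{2401} \left(-70488\right) = - \frac{4451338275912}{2401}$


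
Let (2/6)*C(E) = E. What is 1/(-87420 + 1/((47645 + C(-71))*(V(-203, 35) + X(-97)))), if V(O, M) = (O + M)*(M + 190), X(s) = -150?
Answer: -1800044400/157359881448001 ≈ -1.1439e-5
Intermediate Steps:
C(E) = 3*E
V(O, M) = (190 + M)*(M + O) (V(O, M) = (M + O)*(190 + M) = (190 + M)*(M + O))
1/(-87420 + 1/((47645 + C(-71))*(V(-203, 35) + X(-97)))) = 1/(-87420 + 1/((47645 + 3*(-71))*((35² + 190*35 + 190*(-203) + 35*(-203)) - 150))) = 1/(-87420 + 1/((47645 - 213)*((1225 + 6650 - 38570 - 7105) - 150))) = 1/(-87420 + 1/(47432*(-37800 - 150))) = 1/(-87420 + 1/(47432*(-37950))) = 1/(-87420 + 1/(-1800044400)) = 1/(-87420 - 1/1800044400) = 1/(-157359881448001/1800044400) = -1800044400/157359881448001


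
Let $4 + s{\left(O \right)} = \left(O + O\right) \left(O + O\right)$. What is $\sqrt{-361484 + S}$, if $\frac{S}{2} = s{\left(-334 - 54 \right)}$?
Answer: $2 \sqrt{210715} \approx 918.07$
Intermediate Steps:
$s{\left(O \right)} = -4 + 4 O^{2}$ ($s{\left(O \right)} = -4 + \left(O + O\right) \left(O + O\right) = -4 + 2 O 2 O = -4 + 4 O^{2}$)
$S = 1204344$ ($S = 2 \left(-4 + 4 \left(-334 - 54\right)^{2}\right) = 2 \left(-4 + 4 \left(-388\right)^{2}\right) = 2 \left(-4 + 4 \cdot 150544\right) = 2 \left(-4 + 602176\right) = 2 \cdot 602172 = 1204344$)
$\sqrt{-361484 + S} = \sqrt{-361484 + 1204344} = \sqrt{842860} = 2 \sqrt{210715}$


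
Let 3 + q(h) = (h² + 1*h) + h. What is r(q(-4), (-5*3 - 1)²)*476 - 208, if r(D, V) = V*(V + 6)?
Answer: 31926064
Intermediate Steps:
q(h) = -3 + h² + 2*h (q(h) = -3 + ((h² + 1*h) + h) = -3 + ((h² + h) + h) = -3 + ((h + h²) + h) = -3 + (h² + 2*h) = -3 + h² + 2*h)
r(D, V) = V*(6 + V)
r(q(-4), (-5*3 - 1)²)*476 - 208 = ((-5*3 - 1)²*(6 + (-5*3 - 1)²))*476 - 208 = ((-15 - 1)²*(6 + (-15 - 1)²))*476 - 208 = ((-16)²*(6 + (-16)²))*476 - 208 = (256*(6 + 256))*476 - 208 = (256*262)*476 - 208 = 67072*476 - 208 = 31926272 - 208 = 31926064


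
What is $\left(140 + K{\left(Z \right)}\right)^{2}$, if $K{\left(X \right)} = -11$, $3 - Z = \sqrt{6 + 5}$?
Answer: $16641$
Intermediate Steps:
$Z = 3 - \sqrt{11}$ ($Z = 3 - \sqrt{6 + 5} = 3 - \sqrt{11} \approx -0.31662$)
$\left(140 + K{\left(Z \right)}\right)^{2} = \left(140 - 11\right)^{2} = 129^{2} = 16641$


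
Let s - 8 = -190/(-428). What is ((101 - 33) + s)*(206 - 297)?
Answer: -1488669/214 ≈ -6956.4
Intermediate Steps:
s = 1807/214 (s = 8 - 190/(-428) = 8 - 190*(-1/428) = 8 + 95/214 = 1807/214 ≈ 8.4439)
((101 - 33) + s)*(206 - 297) = ((101 - 33) + 1807/214)*(206 - 297) = (68 + 1807/214)*(-91) = (16359/214)*(-91) = -1488669/214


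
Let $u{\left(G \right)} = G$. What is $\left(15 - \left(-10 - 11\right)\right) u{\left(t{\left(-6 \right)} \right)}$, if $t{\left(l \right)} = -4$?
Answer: $-144$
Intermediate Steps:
$\left(15 - \left(-10 - 11\right)\right) u{\left(t{\left(-6 \right)} \right)} = \left(15 - \left(-10 - 11\right)\right) \left(-4\right) = \left(15 - -21\right) \left(-4\right) = \left(15 + 21\right) \left(-4\right) = 36 \left(-4\right) = -144$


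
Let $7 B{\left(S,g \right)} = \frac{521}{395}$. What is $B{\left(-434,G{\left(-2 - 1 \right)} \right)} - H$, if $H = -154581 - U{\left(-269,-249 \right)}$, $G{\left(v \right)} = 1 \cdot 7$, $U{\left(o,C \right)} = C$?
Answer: $\frac{426728501}{2765} \approx 1.5433 \cdot 10^{5}$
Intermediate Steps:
$G{\left(v \right)} = 7$
$B{\left(S,g \right)} = \frac{521}{2765}$ ($B{\left(S,g \right)} = \frac{521 \cdot \frac{1}{395}}{7} = \frac{1}{7} \cdot \frac{521}{395} = \frac{521}{2765}$)
$H = -154332$ ($H = -154581 - -249 = -154581 + 249 = -154332$)
$B{\left(-434,G{\left(-2 - 1 \right)} \right)} - H = \frac{521}{2765} - -154332 = \frac{521}{2765} + 154332 = \frac{426728501}{2765}$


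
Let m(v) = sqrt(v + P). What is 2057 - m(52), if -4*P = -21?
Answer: 2057 - sqrt(229)/2 ≈ 2049.4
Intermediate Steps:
P = 21/4 (P = -1/4*(-21) = 21/4 ≈ 5.2500)
m(v) = sqrt(21/4 + v) (m(v) = sqrt(v + 21/4) = sqrt(21/4 + v))
2057 - m(52) = 2057 - sqrt(21 + 4*52)/2 = 2057 - sqrt(21 + 208)/2 = 2057 - sqrt(229)/2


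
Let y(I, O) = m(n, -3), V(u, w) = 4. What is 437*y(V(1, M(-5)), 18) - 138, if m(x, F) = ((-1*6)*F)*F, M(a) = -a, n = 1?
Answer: -23736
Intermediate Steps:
m(x, F) = -6*F² (m(x, F) = (-6*F)*F = -6*F²)
y(I, O) = -54 (y(I, O) = -6*(-3)² = -6*9 = -54)
437*y(V(1, M(-5)), 18) - 138 = 437*(-54) - 138 = -23598 - 138 = -23736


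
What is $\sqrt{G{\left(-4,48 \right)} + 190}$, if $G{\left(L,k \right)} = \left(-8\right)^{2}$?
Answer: $\sqrt{254} \approx 15.937$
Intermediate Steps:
$G{\left(L,k \right)} = 64$
$\sqrt{G{\left(-4,48 \right)} + 190} = \sqrt{64 + 190} = \sqrt{254}$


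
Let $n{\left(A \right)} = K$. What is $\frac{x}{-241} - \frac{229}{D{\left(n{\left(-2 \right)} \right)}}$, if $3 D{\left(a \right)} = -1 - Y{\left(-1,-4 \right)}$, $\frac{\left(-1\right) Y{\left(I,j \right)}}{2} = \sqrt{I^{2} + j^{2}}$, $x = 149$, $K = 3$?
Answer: $- \frac{175550}{16147} - \frac{1374 \sqrt{17}}{67} \approx -95.426$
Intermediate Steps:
$n{\left(A \right)} = 3$
$Y{\left(I,j \right)} = - 2 \sqrt{I^{2} + j^{2}}$
$D{\left(a \right)} = - \frac{1}{3} + \frac{2 \sqrt{17}}{3}$ ($D{\left(a \right)} = \frac{-1 - - 2 \sqrt{\left(-1\right)^{2} + \left(-4\right)^{2}}}{3} = \frac{-1 - - 2 \sqrt{1 + 16}}{3} = \frac{-1 - - 2 \sqrt{17}}{3} = \frac{-1 + 2 \sqrt{17}}{3} = - \frac{1}{3} + \frac{2 \sqrt{17}}{3}$)
$\frac{x}{-241} - \frac{229}{D{\left(n{\left(-2 \right)} \right)}} = \frac{149}{-241} - \frac{229}{- \frac{1}{3} + \frac{2 \sqrt{17}}{3}} = 149 \left(- \frac{1}{241}\right) - \frac{229}{- \frac{1}{3} + \frac{2 \sqrt{17}}{3}} = - \frac{149}{241} - \frac{229}{- \frac{1}{3} + \frac{2 \sqrt{17}}{3}}$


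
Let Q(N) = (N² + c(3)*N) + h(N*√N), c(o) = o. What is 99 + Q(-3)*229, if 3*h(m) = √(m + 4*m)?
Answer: 99 - 229*(-3)^(¾)*√5/3 ≈ 374.12 - 275.12*I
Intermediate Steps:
h(m) = √5*√m/3 (h(m) = √(m + 4*m)/3 = √(5*m)/3 = (√5*√m)/3 = √5*√m/3)
Q(N) = N² + 3*N + √5*√(N^(3/2))/3 (Q(N) = (N² + 3*N) + √5*√(N*√N)/3 = (N² + 3*N) + √5*√(N^(3/2))/3 = N² + 3*N + √5*√(N^(3/2))/3)
99 + Q(-3)*229 = 99 + ((-3)² + 3*(-3) + √5*√((-3)^(3/2))/3)*229 = 99 + (9 - 9 + √5*√(-3*I*√3)/3)*229 = 99 + (9 - 9 + √5*(3^(¾)*√(-I))/3)*229 = 99 + (9 - 9 + 3^(¾)*√5*√(-I)/3)*229 = 99 + (3^(¾)*√5*√(-I)/3)*229 = 99 + 229*3^(¾)*√5*√(-I)/3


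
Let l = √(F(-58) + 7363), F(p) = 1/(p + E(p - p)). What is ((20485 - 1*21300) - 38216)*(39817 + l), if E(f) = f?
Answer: -1554097327 - 39031*√24769074/58 ≈ -1.5574e+9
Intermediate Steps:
F(p) = 1/p (F(p) = 1/(p + (p - p)) = 1/(p + 0) = 1/p)
l = √24769074/58 (l = √(1/(-58) + 7363) = √(-1/58 + 7363) = √(427053/58) = √24769074/58 ≈ 85.808)
((20485 - 1*21300) - 38216)*(39817 + l) = ((20485 - 1*21300) - 38216)*(39817 + √24769074/58) = ((20485 - 21300) - 38216)*(39817 + √24769074/58) = (-815 - 38216)*(39817 + √24769074/58) = -39031*(39817 + √24769074/58) = -1554097327 - 39031*√24769074/58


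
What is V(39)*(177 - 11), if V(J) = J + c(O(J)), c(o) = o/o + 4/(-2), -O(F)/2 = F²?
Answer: 6308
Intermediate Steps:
O(F) = -2*F²
c(o) = -1 (c(o) = 1 + 4*(-½) = 1 - 2 = -1)
V(J) = -1 + J (V(J) = J - 1 = -1 + J)
V(39)*(177 - 11) = (-1 + 39)*(177 - 11) = 38*166 = 6308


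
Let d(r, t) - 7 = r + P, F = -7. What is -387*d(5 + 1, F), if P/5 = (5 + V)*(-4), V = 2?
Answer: 49149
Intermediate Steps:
P = -140 (P = 5*((5 + 2)*(-4)) = 5*(7*(-4)) = 5*(-28) = -140)
d(r, t) = -133 + r (d(r, t) = 7 + (r - 140) = 7 + (-140 + r) = -133 + r)
-387*d(5 + 1, F) = -387*(-133 + (5 + 1)) = -387*(-133 + 6) = -387*(-127) = 49149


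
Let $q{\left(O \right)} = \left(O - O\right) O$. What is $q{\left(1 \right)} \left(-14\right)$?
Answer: $0$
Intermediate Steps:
$q{\left(O \right)} = 0$ ($q{\left(O \right)} = 0 O = 0$)
$q{\left(1 \right)} \left(-14\right) = 0 \left(-14\right) = 0$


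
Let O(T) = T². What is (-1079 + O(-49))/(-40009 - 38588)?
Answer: -1322/78597 ≈ -0.016820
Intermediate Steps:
(-1079 + O(-49))/(-40009 - 38588) = (-1079 + (-49)²)/(-40009 - 38588) = (-1079 + 2401)/(-78597) = 1322*(-1/78597) = -1322/78597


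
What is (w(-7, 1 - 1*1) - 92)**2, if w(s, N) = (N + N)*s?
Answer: 8464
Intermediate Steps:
w(s, N) = 2*N*s (w(s, N) = (2*N)*s = 2*N*s)
(w(-7, 1 - 1*1) - 92)**2 = (2*(1 - 1*1)*(-7) - 92)**2 = (2*(1 - 1)*(-7) - 92)**2 = (2*0*(-7) - 92)**2 = (0 - 92)**2 = (-92)**2 = 8464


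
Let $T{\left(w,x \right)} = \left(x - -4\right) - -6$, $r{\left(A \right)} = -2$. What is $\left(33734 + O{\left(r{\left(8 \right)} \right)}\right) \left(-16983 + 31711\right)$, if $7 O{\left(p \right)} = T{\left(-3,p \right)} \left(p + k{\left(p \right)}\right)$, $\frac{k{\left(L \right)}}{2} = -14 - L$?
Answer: $496396720$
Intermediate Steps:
$T{\left(w,x \right)} = 10 + x$ ($T{\left(w,x \right)} = \left(x + 4\right) + 6 = \left(4 + x\right) + 6 = 10 + x$)
$k{\left(L \right)} = -28 - 2 L$ ($k{\left(L \right)} = 2 \left(-14 - L\right) = -28 - 2 L$)
$O{\left(p \right)} = \frac{\left(-28 - p\right) \left(10 + p\right)}{7}$ ($O{\left(p \right)} = \frac{\left(10 + p\right) \left(p - \left(28 + 2 p\right)\right)}{7} = \frac{\left(10 + p\right) \left(-28 - p\right)}{7} = \frac{\left(-28 - p\right) \left(10 + p\right)}{7}$)
$\left(33734 + O{\left(r{\left(8 \right)} \right)}\right) \left(-16983 + 31711\right) = \left(33734 + \frac{\left(-28 - -2\right) \left(10 - 2\right)}{7}\right) \left(-16983 + 31711\right) = \left(33734 + \frac{1}{7} \left(-28 + 2\right) 8\right) 14728 = \left(33734 + \frac{1}{7} \left(-26\right) 8\right) 14728 = \left(33734 - \frac{208}{7}\right) 14728 = \frac{235930}{7} \cdot 14728 = 496396720$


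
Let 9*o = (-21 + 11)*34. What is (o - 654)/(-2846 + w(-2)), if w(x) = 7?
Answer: 6226/25551 ≈ 0.24367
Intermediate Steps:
o = -340/9 (o = ((-21 + 11)*34)/9 = (-10*34)/9 = (⅑)*(-340) = -340/9 ≈ -37.778)
(o - 654)/(-2846 + w(-2)) = (-340/9 - 654)/(-2846 + 7) = -6226/9/(-2839) = -6226/9*(-1/2839) = 6226/25551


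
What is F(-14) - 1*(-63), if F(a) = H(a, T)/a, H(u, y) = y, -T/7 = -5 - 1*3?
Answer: 59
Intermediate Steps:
T = 56 (T = -7*(-5 - 1*3) = -7*(-5 - 3) = -7*(-8) = 56)
F(a) = 56/a
F(-14) - 1*(-63) = 56/(-14) - 1*(-63) = 56*(-1/14) + 63 = -4 + 63 = 59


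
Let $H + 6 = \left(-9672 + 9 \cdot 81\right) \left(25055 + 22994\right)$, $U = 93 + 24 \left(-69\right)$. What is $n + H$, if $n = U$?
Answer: $-429703776$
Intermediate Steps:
$U = -1563$ ($U = 93 - 1656 = -1563$)
$n = -1563$
$H = -429702213$ ($H = -6 + \left(-9672 + 9 \cdot 81\right) \left(25055 + 22994\right) = -6 + \left(-9672 + 729\right) 48049 = -6 - 429702207 = -429702213$)
$n + H = -1563 - 429702213 = -429703776$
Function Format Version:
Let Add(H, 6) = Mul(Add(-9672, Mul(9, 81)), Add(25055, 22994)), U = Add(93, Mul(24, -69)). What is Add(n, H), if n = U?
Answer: -429703776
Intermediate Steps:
U = -1563 (U = Add(93, -1656) = -1563)
n = -1563
H = -429702213 (H = Add(-6, Mul(Add(-9672, Mul(9, 81)), Add(25055, 22994))) = Add(-6, Mul(Add(-9672, 729), 48049)) = Add(-6, Mul(-8943, 48049)) = Add(-6, -429702207) = -429702213)
Add(n, H) = Add(-1563, -429702213) = -429703776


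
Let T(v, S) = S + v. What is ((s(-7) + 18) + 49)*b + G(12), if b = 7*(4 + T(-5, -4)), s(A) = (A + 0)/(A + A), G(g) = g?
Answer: -4701/2 ≈ -2350.5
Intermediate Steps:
s(A) = ½ (s(A) = A/((2*A)) = A*(1/(2*A)) = ½)
b = -35 (b = 7*(4 + (-4 - 5)) = 7*(4 - 9) = 7*(-5) = -35)
((s(-7) + 18) + 49)*b + G(12) = ((½ + 18) + 49)*(-35) + 12 = (37/2 + 49)*(-35) + 12 = (135/2)*(-35) + 12 = -4725/2 + 12 = -4701/2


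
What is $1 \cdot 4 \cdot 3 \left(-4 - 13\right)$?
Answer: $-204$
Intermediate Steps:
$1 \cdot 4 \cdot 3 \left(-4 - 13\right) = 4 \cdot 3 \left(-17\right) = 12 \left(-17\right) = -204$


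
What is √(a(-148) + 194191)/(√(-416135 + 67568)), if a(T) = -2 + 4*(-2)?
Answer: -13*I*√44500387/116189 ≈ -0.74638*I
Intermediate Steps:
a(T) = -10 (a(T) = -2 - 8 = -10)
√(a(-148) + 194191)/(√(-416135 + 67568)) = √(-10 + 194191)/(√(-416135 + 67568)) = √194181/(√(-348567)) = (13*√1149)/((I*√348567)) = (13*√1149)*(-I*√348567/348567) = -13*I*√44500387/116189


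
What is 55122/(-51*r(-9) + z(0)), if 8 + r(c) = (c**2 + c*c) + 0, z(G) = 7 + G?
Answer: -55122/7847 ≈ -7.0246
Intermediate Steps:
r(c) = -8 + 2*c**2 (r(c) = -8 + ((c**2 + c*c) + 0) = -8 + ((c**2 + c**2) + 0) = -8 + (2*c**2 + 0) = -8 + 2*c**2)
55122/(-51*r(-9) + z(0)) = 55122/(-51*(-8 + 2*(-9)**2) + (7 + 0)) = 55122/(-51*(-8 + 2*81) + 7) = 55122/(-51*(-8 + 162) + 7) = 55122/(-51*154 + 7) = 55122/(-7854 + 7) = 55122/(-7847) = 55122*(-1/7847) = -55122/7847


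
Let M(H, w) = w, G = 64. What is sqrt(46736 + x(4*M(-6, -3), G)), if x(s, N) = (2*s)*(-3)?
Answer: 2*sqrt(11702) ≈ 216.35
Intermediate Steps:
x(s, N) = -6*s
sqrt(46736 + x(4*M(-6, -3), G)) = sqrt(46736 - 24*(-3)) = sqrt(46736 - 6*(-12)) = sqrt(46736 + 72) = sqrt(46808) = 2*sqrt(11702)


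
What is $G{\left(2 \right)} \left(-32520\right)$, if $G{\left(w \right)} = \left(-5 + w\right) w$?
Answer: $195120$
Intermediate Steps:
$G{\left(w \right)} = w \left(-5 + w\right)$
$G{\left(2 \right)} \left(-32520\right) = 2 \left(-5 + 2\right) \left(-32520\right) = 2 \left(-3\right) \left(-32520\right) = \left(-6\right) \left(-32520\right) = 195120$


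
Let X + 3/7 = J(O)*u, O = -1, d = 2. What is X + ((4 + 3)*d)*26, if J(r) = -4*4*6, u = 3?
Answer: 529/7 ≈ 75.571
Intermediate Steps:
J(r) = -96 (J(r) = -16*6 = -96)
X = -2019/7 (X = -3/7 - 96*3 = -3/7 - 288 = -2019/7 ≈ -288.43)
X + ((4 + 3)*d)*26 = -2019/7 + ((4 + 3)*2)*26 = -2019/7 + (7*2)*26 = -2019/7 + 14*26 = -2019/7 + 364 = 529/7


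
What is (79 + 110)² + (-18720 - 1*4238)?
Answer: 12763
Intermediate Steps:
(79 + 110)² + (-18720 - 1*4238) = 189² + (-18720 - 4238) = 35721 - 22958 = 12763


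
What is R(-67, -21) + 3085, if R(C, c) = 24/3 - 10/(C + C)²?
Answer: 27768949/8978 ≈ 3093.0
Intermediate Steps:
R(C, c) = 8 - 5/(2*C²) (R(C, c) = 24*(⅓) - 10*1/(4*C²) = 8 - 10*1/(4*C²) = 8 - 5/(2*C²))
R(-67, -21) + 3085 = (8 - 5/2/(-67)²) + 3085 = (8 - 5/2*1/4489) + 3085 = (8 - 5/8978) + 3085 = 71819/8978 + 3085 = 27768949/8978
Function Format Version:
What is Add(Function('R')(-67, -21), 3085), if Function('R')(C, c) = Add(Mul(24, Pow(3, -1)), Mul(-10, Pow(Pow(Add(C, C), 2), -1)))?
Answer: Rational(27768949, 8978) ≈ 3093.0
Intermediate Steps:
Function('R')(C, c) = Add(8, Mul(Rational(-5, 2), Pow(C, -2))) (Function('R')(C, c) = Add(Mul(24, Rational(1, 3)), Mul(-10, Pow(Pow(Mul(2, C), 2), -1))) = Add(8, Mul(-10, Pow(Mul(4, Pow(C, 2)), -1))) = Add(8, Mul(-10, Mul(Rational(1, 4), Pow(C, -2)))) = Add(8, Mul(Rational(-5, 2), Pow(C, -2))))
Add(Function('R')(-67, -21), 3085) = Add(Add(8, Mul(Rational(-5, 2), Pow(-67, -2))), 3085) = Add(Add(8, Mul(Rational(-5, 2), Rational(1, 4489))), 3085) = Add(Add(8, Rational(-5, 8978)), 3085) = Add(Rational(71819, 8978), 3085) = Rational(27768949, 8978)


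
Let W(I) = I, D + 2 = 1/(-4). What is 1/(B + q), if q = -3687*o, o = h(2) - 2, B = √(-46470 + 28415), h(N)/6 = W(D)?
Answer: 228594/13063876429 - 4*I*√18055/13063876429 ≈ 1.7498e-5 - 4.1142e-8*I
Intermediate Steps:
D = -9/4 (D = -2 + 1/(-4) = -2 - ¼ = -9/4 ≈ -2.2500)
h(N) = -27/2 (h(N) = 6*(-9/4) = -27/2)
B = I*√18055 (B = √(-18055) = I*√18055 ≈ 134.37*I)
o = -31/2 (o = -27/2 - 2 = -31/2 ≈ -15.500)
q = 114297/2 (q = -3687*(-31/2) = 114297/2 ≈ 57149.)
1/(B + q) = 1/(I*√18055 + 114297/2) = 1/(114297/2 + I*√18055)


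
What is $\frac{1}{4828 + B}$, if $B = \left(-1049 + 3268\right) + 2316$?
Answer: $\frac{1}{9363} \approx 0.0001068$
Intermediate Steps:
$B = 4535$ ($B = 2219 + 2316 = 4535$)
$\frac{1}{4828 + B} = \frac{1}{4828 + 4535} = \frac{1}{9363}$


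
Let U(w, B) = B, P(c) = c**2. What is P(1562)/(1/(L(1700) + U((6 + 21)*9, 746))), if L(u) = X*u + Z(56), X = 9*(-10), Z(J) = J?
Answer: -371339377112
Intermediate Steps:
X = -90
L(u) = 56 - 90*u (L(u) = -90*u + 56 = 56 - 90*u)
P(1562)/(1/(L(1700) + U((6 + 21)*9, 746))) = 1562**2/(1/((56 - 90*1700) + 746)) = 2439844/(1/((56 - 153000) + 746)) = 2439844/(1/(-152944 + 746)) = 2439844/(1/(-152198)) = 2439844/(-1/152198) = 2439844*(-152198) = -371339377112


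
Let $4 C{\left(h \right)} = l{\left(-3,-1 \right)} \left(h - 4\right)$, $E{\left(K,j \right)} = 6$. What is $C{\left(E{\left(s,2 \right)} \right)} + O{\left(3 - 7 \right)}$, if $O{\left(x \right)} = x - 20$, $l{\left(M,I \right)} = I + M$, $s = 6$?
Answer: $-26$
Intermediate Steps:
$O{\left(x \right)} = -20 + x$
$C{\left(h \right)} = 4 - h$ ($C{\left(h \right)} = \frac{\left(-1 - 3\right) \left(h - 4\right)}{4} = \frac{\left(-4\right) \left(-4 + h\right)}{4} = \frac{16 - 4 h}{4} = 4 - h$)
$C{\left(E{\left(s,2 \right)} \right)} + O{\left(3 - 7 \right)} = \left(4 - 6\right) + \left(-20 + \left(3 - 7\right)\right) = \left(4 - 6\right) - 24 = -2 - 24 = -26$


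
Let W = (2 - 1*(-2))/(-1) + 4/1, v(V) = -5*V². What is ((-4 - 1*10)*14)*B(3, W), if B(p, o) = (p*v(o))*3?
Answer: 0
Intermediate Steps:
W = 0 (W = (2 + 2)*(-1) + 4*1 = 4*(-1) + 4 = -4 + 4 = 0)
B(p, o) = -15*p*o² (B(p, o) = (p*(-5*o²))*3 = -5*p*o²*3 = -15*p*o²)
((-4 - 1*10)*14)*B(3, W) = ((-4 - 1*10)*14)*(-15*3*0²) = ((-4 - 10)*14)*(-15*3*0) = -14*14*0 = -196*0 = 0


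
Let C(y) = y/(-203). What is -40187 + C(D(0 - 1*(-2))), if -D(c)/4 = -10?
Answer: -8158001/203 ≈ -40187.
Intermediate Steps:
D(c) = 40 (D(c) = -4*(-10) = 40)
C(y) = -y/203 (C(y) = y*(-1/203) = -y/203)
-40187 + C(D(0 - 1*(-2))) = -40187 - 1/203*40 = -40187 - 40/203 = -8158001/203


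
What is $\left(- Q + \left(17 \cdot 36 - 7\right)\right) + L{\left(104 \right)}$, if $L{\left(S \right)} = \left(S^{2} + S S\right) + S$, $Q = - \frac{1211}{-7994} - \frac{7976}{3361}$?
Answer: $\frac{85759138481}{3838262} \approx 22343.0$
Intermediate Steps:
$Q = - \frac{8527139}{3838262}$ ($Q = \left(-1211\right) \left(- \frac{1}{7994}\right) - \frac{7976}{3361} = \frac{173}{1142} - \frac{7976}{3361} = - \frac{8527139}{3838262} \approx -2.2216$)
$L{\left(S \right)} = S + 2 S^{2}$ ($L{\left(S \right)} = \left(S^{2} + S^{2}\right) + S = 2 S^{2} + S = S + 2 S^{2}$)
$\left(- Q + \left(17 \cdot 36 - 7\right)\right) + L{\left(104 \right)} = \left(\left(-1\right) \left(- \frac{8527139}{3838262}\right) + \left(17 \cdot 36 - 7\right)\right) + 104 \left(1 + 2 \cdot 104\right) = \left(\frac{8527139}{3838262} + \left(612 - 7\right)\right) + 104 \left(1 + 208\right) = \left(\frac{8527139}{3838262} + 605\right) + 104 \cdot 209 = \frac{2330675649}{3838262} + 21736 = \frac{85759138481}{3838262}$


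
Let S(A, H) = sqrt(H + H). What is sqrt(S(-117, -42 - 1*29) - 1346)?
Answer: sqrt(-1346 + I*sqrt(142)) ≈ 0.1624 + 36.688*I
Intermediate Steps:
S(A, H) = sqrt(2)*sqrt(H) (S(A, H) = sqrt(2*H) = sqrt(2)*sqrt(H))
sqrt(S(-117, -42 - 1*29) - 1346) = sqrt(sqrt(2)*sqrt(-42 - 1*29) - 1346) = sqrt(sqrt(2)*sqrt(-42 - 29) - 1346) = sqrt(sqrt(2)*sqrt(-71) - 1346) = sqrt(sqrt(2)*(I*sqrt(71)) - 1346) = sqrt(I*sqrt(142) - 1346) = sqrt(-1346 + I*sqrt(142))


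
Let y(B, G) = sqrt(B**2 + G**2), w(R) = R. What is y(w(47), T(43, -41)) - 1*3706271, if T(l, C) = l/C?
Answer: -3706271 + sqrt(3715178)/41 ≈ -3.7062e+6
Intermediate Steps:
y(w(47), T(43, -41)) - 1*3706271 = sqrt(47**2 + (43/(-41))**2) - 1*3706271 = sqrt(2209 + (43*(-1/41))**2) - 3706271 = sqrt(2209 + (-43/41)**2) - 3706271 = sqrt(2209 + 1849/1681) - 3706271 = sqrt(3715178/1681) - 3706271 = sqrt(3715178)/41 - 3706271 = -3706271 + sqrt(3715178)/41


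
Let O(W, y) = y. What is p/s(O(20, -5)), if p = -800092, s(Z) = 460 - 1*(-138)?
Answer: -400046/299 ≈ -1337.9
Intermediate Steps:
s(Z) = 598 (s(Z) = 460 + 138 = 598)
p/s(O(20, -5)) = -800092/598 = -800092*1/598 = -400046/299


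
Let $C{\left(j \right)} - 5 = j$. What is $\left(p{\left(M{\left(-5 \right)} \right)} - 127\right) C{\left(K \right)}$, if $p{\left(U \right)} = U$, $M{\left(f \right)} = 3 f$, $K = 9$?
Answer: $-1988$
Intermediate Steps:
$C{\left(j \right)} = 5 + j$
$\left(p{\left(M{\left(-5 \right)} \right)} - 127\right) C{\left(K \right)} = \left(3 \left(-5\right) - 127\right) \left(5 + 9\right) = \left(-15 - 127\right) 14 = \left(-142\right) 14 = -1988$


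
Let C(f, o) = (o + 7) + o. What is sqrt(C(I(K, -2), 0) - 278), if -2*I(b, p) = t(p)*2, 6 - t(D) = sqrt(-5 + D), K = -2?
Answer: I*sqrt(271) ≈ 16.462*I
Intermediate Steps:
t(D) = 6 - sqrt(-5 + D)
I(b, p) = -6 + sqrt(-5 + p) (I(b, p) = -(6 - sqrt(-5 + p))*2/2 = -(12 - 2*sqrt(-5 + p))/2 = -6 + sqrt(-5 + p))
C(f, o) = 7 + 2*o (C(f, o) = (7 + o) + o = 7 + 2*o)
sqrt(C(I(K, -2), 0) - 278) = sqrt((7 + 2*0) - 278) = sqrt((7 + 0) - 278) = sqrt(7 - 278) = sqrt(-271) = I*sqrt(271)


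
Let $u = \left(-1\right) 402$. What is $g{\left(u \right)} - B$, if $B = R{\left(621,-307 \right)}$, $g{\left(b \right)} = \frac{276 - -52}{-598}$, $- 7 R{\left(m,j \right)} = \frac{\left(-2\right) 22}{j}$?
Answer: $- \frac{339280}{642551} \approx -0.52802$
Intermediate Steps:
$u = -402$
$R{\left(m,j \right)} = \frac{44}{7 j}$ ($R{\left(m,j \right)} = - \frac{\left(-2\right) 22 \frac{1}{j}}{7} = - \frac{\left(-44\right) \frac{1}{j}}{7} = \frac{44}{7 j}$)
$g{\left(b \right)} = - \frac{164}{299}$ ($g{\left(b \right)} = \left(276 + 52\right) \left(- \frac{1}{598}\right) = 328 \left(- \frac{1}{598}\right) = - \frac{164}{299}$)
$B = - \frac{44}{2149}$ ($B = \frac{44}{7 \left(-307\right)} = \frac{44}{7} \left(- \frac{1}{307}\right) = - \frac{44}{2149} \approx -0.020475$)
$g{\left(u \right)} - B = - \frac{164}{299} - - \frac{44}{2149} = - \frac{164}{299} + \frac{44}{2149} = - \frac{339280}{642551}$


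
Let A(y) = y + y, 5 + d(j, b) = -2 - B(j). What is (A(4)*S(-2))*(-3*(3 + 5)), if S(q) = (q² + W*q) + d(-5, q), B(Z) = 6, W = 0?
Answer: 1728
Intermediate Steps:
d(j, b) = -13 (d(j, b) = -5 + (-2 - 1*6) = -5 + (-2 - 6) = -5 - 8 = -13)
A(y) = 2*y
S(q) = -13 + q² (S(q) = (q² + 0*q) - 13 = (q² + 0) - 13 = q² - 13 = -13 + q²)
(A(4)*S(-2))*(-3*(3 + 5)) = ((2*4)*(-13 + (-2)²))*(-3*(3 + 5)) = (8*(-13 + 4))*(-3*8) = (8*(-9))*(-24) = -72*(-24) = 1728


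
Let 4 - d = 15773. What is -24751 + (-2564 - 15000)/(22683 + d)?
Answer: -85572989/3457 ≈ -24754.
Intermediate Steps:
d = -15769 (d = 4 - 1*15773 = 4 - 15773 = -15769)
-24751 + (-2564 - 15000)/(22683 + d) = -24751 + (-2564 - 15000)/(22683 - 15769) = -24751 - 17564/6914 = -24751 - 17564*1/6914 = -24751 - 8782/3457 = -85572989/3457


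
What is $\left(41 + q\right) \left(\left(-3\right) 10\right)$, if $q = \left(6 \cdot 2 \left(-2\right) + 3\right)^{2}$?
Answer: $-14460$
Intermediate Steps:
$q = 441$ ($q = \left(12 \left(-2\right) + 3\right)^{2} = \left(-24 + 3\right)^{2} = \left(-21\right)^{2} = 441$)
$\left(41 + q\right) \left(\left(-3\right) 10\right) = \left(41 + 441\right) \left(\left(-3\right) 10\right) = 482 \left(-30\right) = -14460$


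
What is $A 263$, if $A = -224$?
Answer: $-58912$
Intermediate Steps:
$A 263 = \left(-224\right) 263 = -58912$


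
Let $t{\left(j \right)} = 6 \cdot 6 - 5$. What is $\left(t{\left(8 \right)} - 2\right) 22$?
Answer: $638$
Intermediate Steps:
$t{\left(j \right)} = 31$ ($t{\left(j \right)} = 36 - 5 = 31$)
$\left(t{\left(8 \right)} - 2\right) 22 = \left(31 - 2\right) 22 = 29 \cdot 22 = 638$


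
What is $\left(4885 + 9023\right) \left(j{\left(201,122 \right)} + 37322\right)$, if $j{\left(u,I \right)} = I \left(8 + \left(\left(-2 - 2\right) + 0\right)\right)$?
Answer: $525861480$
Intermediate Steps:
$j{\left(u,I \right)} = 4 I$ ($j{\left(u,I \right)} = I \left(8 + \left(-4 + 0\right)\right) = I \left(8 - 4\right) = I 4 = 4 I$)
$\left(4885 + 9023\right) \left(j{\left(201,122 \right)} + 37322\right) = \left(4885 + 9023\right) \left(4 \cdot 122 + 37322\right) = 13908 \left(488 + 37322\right) = 13908 \cdot 37810 = 525861480$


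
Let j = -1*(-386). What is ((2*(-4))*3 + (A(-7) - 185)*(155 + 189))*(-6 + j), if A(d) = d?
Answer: -25107360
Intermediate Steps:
j = 386
((2*(-4))*3 + (A(-7) - 185)*(155 + 189))*(-6 + j) = ((2*(-4))*3 + (-7 - 185)*(155 + 189))*(-6 + 386) = (-8*3 - 192*344)*380 = (-24 - 66048)*380 = -66072*380 = -25107360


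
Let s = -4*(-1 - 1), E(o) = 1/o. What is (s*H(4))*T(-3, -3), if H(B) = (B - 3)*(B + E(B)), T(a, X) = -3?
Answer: -102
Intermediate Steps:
H(B) = (-3 + B)*(B + 1/B) (H(B) = (B - 3)*(B + 1/B) = (-3 + B)*(B + 1/B))
s = 8 (s = -4*(-2) = 8)
(s*H(4))*T(-3, -3) = (8*(1 + 4**2 - 3*4 - 3/4))*(-3) = (8*(1 + 16 - 12 - 3*1/4))*(-3) = (8*(1 + 16 - 12 - 3/4))*(-3) = (8*(17/4))*(-3) = 34*(-3) = -102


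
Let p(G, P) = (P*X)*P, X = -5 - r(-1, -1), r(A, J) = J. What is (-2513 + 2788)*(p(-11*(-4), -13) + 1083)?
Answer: 111925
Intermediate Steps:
X = -4 (X = -5 - 1*(-1) = -5 + 1 = -4)
p(G, P) = -4*P² (p(G, P) = (P*(-4))*P = (-4*P)*P = -4*P²)
(-2513 + 2788)*(p(-11*(-4), -13) + 1083) = (-2513 + 2788)*(-4*(-13)² + 1083) = 275*(-4*169 + 1083) = 275*(-676 + 1083) = 275*407 = 111925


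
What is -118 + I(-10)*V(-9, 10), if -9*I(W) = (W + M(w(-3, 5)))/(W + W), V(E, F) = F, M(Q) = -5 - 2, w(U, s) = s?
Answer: -2141/18 ≈ -118.94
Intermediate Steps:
M(Q) = -7
I(W) = -(-7 + W)/(18*W) (I(W) = -(W - 7)/(9*(W + W)) = -(-7 + W)/(9*(2*W)) = -(-7 + W)*1/(2*W)/9 = -(-7 + W)/(18*W))
-118 + I(-10)*V(-9, 10) = -118 + ((1/18)*(7 - 1*(-10))/(-10))*10 = -118 + ((1/18)*(-⅒)*(7 + 10))*10 = -118 + ((1/18)*(-⅒)*17)*10 = -118 - 17/180*10 = -118 - 17/18 = -2141/18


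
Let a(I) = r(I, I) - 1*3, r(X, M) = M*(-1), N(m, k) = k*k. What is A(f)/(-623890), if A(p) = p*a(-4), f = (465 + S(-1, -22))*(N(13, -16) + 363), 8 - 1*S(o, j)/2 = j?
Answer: -64995/124778 ≈ -0.52089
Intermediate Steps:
N(m, k) = k**2
S(o, j) = 16 - 2*j
r(X, M) = -M
f = 324975 (f = (465 + (16 - 2*(-22)))*((-16)**2 + 363) = (465 + (16 + 44))*(256 + 363) = (465 + 60)*619 = 525*619 = 324975)
a(I) = -3 - I (a(I) = -I - 1*3 = -I - 3 = -3 - I)
A(p) = p (A(p) = p*(-3 - 1*(-4)) = p*(-3 + 4) = p*1 = p)
A(f)/(-623890) = 324975/(-623890) = 324975*(-1/623890) = -64995/124778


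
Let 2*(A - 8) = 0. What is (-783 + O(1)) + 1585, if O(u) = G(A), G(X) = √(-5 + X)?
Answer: 802 + √3 ≈ 803.73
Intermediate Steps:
A = 8 (A = 8 + (½)*0 = 8 + 0 = 8)
O(u) = √3 (O(u) = √(-5 + 8) = √3)
(-783 + O(1)) + 1585 = (-783 + √3) + 1585 = 802 + √3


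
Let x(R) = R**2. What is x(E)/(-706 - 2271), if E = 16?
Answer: -256/2977 ≈ -0.085993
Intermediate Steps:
x(E)/(-706 - 2271) = 16**2/(-706 - 2271) = 256/(-2977) = 256*(-1/2977) = -256/2977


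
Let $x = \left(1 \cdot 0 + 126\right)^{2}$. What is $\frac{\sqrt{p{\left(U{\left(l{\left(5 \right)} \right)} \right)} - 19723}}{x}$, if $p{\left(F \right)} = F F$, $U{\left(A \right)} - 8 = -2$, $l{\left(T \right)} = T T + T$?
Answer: $\frac{i \sqrt{19687}}{15876} \approx 0.0088379 i$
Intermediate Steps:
$l{\left(T \right)} = T + T^{2}$ ($l{\left(T \right)} = T^{2} + T = T + T^{2}$)
$U{\left(A \right)} = 6$ ($U{\left(A \right)} = 8 - 2 = 6$)
$p{\left(F \right)} = F^{2}$
$x = 15876$ ($x = \left(0 + 126\right)^{2} = 126^{2} = 15876$)
$\frac{\sqrt{p{\left(U{\left(l{\left(5 \right)} \right)} \right)} - 19723}}{x} = \frac{\sqrt{6^{2} - 19723}}{15876} = \sqrt{36 - 19723} \cdot \frac{1}{15876} = \sqrt{-19687} \cdot \frac{1}{15876} = i \sqrt{19687} \cdot \frac{1}{15876} = \frac{i \sqrt{19687}}{15876}$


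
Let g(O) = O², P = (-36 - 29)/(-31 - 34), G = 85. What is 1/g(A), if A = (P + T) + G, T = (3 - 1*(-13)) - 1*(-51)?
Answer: 1/23409 ≈ 4.2719e-5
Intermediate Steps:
T = 67 (T = (3 + 13) + 51 = 16 + 51 = 67)
P = 1 (P = -65/(-65) = -65*(-1/65) = 1)
A = 153 (A = (1 + 67) + 85 = 68 + 85 = 153)
1/g(A) = 1/(153²) = 1/23409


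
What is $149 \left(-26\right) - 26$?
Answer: $-3900$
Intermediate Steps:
$149 \left(-26\right) - 26 = -3874 - 26 = -3900$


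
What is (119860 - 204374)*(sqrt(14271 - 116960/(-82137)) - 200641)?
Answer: 16956973474 - 84514*sqrt(96288719423919)/82137 ≈ 1.6947e+10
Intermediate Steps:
(119860 - 204374)*(sqrt(14271 - 116960/(-82137)) - 200641) = -84514*(sqrt(14271 - 116960*(-1/82137)) - 200641) = -84514*(sqrt(14271 + 116960/82137) - 200641) = -84514*(sqrt(1172294087/82137) - 200641) = -84514*(sqrt(96288719423919)/82137 - 200641) = -84514*(-200641 + sqrt(96288719423919)/82137) = 16956973474 - 84514*sqrt(96288719423919)/82137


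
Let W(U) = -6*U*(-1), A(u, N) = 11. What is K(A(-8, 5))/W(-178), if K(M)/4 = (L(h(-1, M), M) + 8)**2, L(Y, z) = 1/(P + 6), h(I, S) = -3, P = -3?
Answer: -625/2403 ≈ -0.26009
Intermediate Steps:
L(Y, z) = 1/3 (L(Y, z) = 1/(-3 + 6) = 1/3)
K(M) = 2500/9 (K(M) = 4*(1/3 + 8)**2 = 4*(25/3)**2 = 4*(625/9) = 2500/9)
W(U) = 6*U
K(A(-8, 5))/W(-178) = 2500/(9*((6*(-178)))) = (2500/9)/(-1068) = (2500/9)*(-1/1068) = -625/2403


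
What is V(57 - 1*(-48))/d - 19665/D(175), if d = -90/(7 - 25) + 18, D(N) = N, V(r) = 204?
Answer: -83319/805 ≈ -103.50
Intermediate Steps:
d = 23 (d = -90/(-18) + 18 = -90*(-1/18) + 18 = 5 + 18 = 23)
V(57 - 1*(-48))/d - 19665/D(175) = 204/23 - 19665/175 = 204*(1/23) - 19665*1/175 = 204/23 - 3933/35 = -83319/805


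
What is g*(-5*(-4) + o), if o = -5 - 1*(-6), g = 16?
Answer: 336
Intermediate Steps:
o = 1 (o = -5 + 6 = 1)
g*(-5*(-4) + o) = 16*(-5*(-4) + 1) = 16*(20 + 1) = 16*21 = 336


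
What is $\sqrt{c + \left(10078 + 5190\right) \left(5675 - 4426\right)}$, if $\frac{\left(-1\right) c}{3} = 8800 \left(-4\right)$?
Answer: $2 \sqrt{4793833} \approx 4379.0$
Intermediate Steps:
$c = 105600$ ($c = - 3 \cdot 8800 \left(-4\right) = \left(-3\right) \left(-35200\right) = 105600$)
$\sqrt{c + \left(10078 + 5190\right) \left(5675 - 4426\right)} = \sqrt{105600 + \left(10078 + 5190\right) \left(5675 - 4426\right)} = \sqrt{105600 + 15268 \cdot 1249} = \sqrt{105600 + 19069732} = \sqrt{19175332} = 2 \sqrt{4793833}$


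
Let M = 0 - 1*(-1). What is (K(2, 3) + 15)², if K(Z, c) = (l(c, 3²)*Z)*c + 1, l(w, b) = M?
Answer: 484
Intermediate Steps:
M = 1 (M = 0 + 1 = 1)
l(w, b) = 1
K(Z, c) = 1 + Z*c (K(Z, c) = (1*Z)*c + 1 = Z*c + 1 = 1 + Z*c)
(K(2, 3) + 15)² = ((1 + 2*3) + 15)² = ((1 + 6) + 15)² = (7 + 15)² = 22² = 484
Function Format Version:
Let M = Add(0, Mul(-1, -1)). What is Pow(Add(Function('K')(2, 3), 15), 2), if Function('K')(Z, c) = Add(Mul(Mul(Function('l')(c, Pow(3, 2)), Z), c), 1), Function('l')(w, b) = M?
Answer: 484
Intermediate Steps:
M = 1 (M = Add(0, 1) = 1)
Function('l')(w, b) = 1
Function('K')(Z, c) = Add(1, Mul(Z, c)) (Function('K')(Z, c) = Add(Mul(Mul(1, Z), c), 1) = Add(Mul(Z, c), 1) = Add(1, Mul(Z, c)))
Pow(Add(Function('K')(2, 3), 15), 2) = Pow(Add(Add(1, Mul(2, 3)), 15), 2) = Pow(Add(Add(1, 6), 15), 2) = Pow(Add(7, 15), 2) = Pow(22, 2) = 484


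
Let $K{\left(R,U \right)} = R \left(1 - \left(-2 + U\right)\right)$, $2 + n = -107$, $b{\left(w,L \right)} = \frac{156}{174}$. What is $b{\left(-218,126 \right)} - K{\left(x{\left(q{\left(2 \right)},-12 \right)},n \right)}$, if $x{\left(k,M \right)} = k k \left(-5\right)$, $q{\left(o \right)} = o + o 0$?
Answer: $\frac{64986}{29} \approx 2240.9$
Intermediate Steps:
$q{\left(o \right)} = o$ ($q{\left(o \right)} = o + 0 = o$)
$b{\left(w,L \right)} = \frac{26}{29}$ ($b{\left(w,L \right)} = 156 \cdot \frac{1}{174} = \frac{26}{29}$)
$x{\left(k,M \right)} = - 5 k^{2}$ ($x{\left(k,M \right)} = k^{2} \left(-5\right) = - 5 k^{2}$)
$n = -109$ ($n = -2 - 107 = -109$)
$K{\left(R,U \right)} = R \left(3 - U\right)$
$b{\left(-218,126 \right)} - K{\left(x{\left(q{\left(2 \right)},-12 \right)},n \right)} = \frac{26}{29} - - 5 \cdot 2^{2} \left(3 - -109\right) = \frac{26}{29} - \left(-5\right) 4 \left(3 + 109\right) = \frac{26}{29} - \left(-20\right) 112 = \frac{26}{29} - -2240 = \frac{26}{29} + 2240 = \frac{64986}{29}$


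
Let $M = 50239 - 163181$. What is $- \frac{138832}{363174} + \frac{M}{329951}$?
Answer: $- \frac{43412677570}{59914812237} \approx -0.72457$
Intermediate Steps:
$M = -112942$
$- \frac{138832}{363174} + \frac{M}{329951} = - \frac{138832}{363174} - \frac{112942}{329951} = \left(-138832\right) \frac{1}{363174} - \frac{112942}{329951} = - \frac{69416}{181587} - \frac{112942}{329951} = - \frac{43412677570}{59914812237}$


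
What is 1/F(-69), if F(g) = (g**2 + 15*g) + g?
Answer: 1/3657 ≈ 0.00027345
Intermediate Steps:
F(g) = g**2 + 16*g
1/F(-69) = 1/(-69*(16 - 69)) = 1/(-69*(-53)) = 1/3657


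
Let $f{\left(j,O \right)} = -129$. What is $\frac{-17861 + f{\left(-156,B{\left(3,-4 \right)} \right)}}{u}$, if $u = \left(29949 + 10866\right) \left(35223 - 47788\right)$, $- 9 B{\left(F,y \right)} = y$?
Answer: $\frac{514}{14652585} \approx 3.5079 \cdot 10^{-5}$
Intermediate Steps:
$B{\left(F,y \right)} = - \frac{y}{9}$
$u = -512840475$ ($u = 40815 \left(-12565\right) = -512840475$)
$\frac{-17861 + f{\left(-156,B{\left(3,-4 \right)} \right)}}{u} = \frac{-17861 - 129}{-512840475} = \left(-17990\right) \left(- \frac{1}{512840475}\right) = \frac{514}{14652585}$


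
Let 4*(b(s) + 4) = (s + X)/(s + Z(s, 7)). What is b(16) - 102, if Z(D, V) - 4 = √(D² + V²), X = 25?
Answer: -1973/19 - 41*√305/380 ≈ -105.73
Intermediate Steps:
Z(D, V) = 4 + √(D² + V²)
b(s) = -4 + (25 + s)/(4*(4 + s + √(49 + s²))) (b(s) = -4 + ((s + 25)/(s + (4 + √(s² + 7²))))/4 = -4 + ((25 + s)/(s + (4 + √(s² + 49))))/4 = -4 + ((25 + s)/(s + (4 + √(49 + s²))))/4 = -4 + ((25 + s)/(4 + s + √(49 + s²)))/4 = -4 + (25 + s)/(4*(4 + s + √(49 + s²))))
b(16) - 102 = (-39 - 16*√(49 + 16²) - 15*16)/(4*(4 + 16 + √(49 + 16²))) - 102 = (-39 - 16*√(49 + 256) - 240)/(4*(4 + 16 + √(49 + 256))) - 102 = (-39 - 16*√305 - 240)/(4*(4 + 16 + √305)) - 102 = (-279 - 16*√305)/(4*(20 + √305)) - 102 = -102 + (-279 - 16*√305)/(4*(20 + √305))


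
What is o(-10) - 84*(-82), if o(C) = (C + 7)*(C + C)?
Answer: 6948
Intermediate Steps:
o(C) = 2*C*(7 + C) (o(C) = (7 + C)*(2*C) = 2*C*(7 + C))
o(-10) - 84*(-82) = 2*(-10)*(7 - 10) - 84*(-82) = 2*(-10)*(-3) + 6888 = 60 + 6888 = 6948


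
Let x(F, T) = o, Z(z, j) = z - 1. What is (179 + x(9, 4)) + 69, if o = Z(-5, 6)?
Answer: 242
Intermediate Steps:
Z(z, j) = -1 + z
o = -6 (o = -1 - 5 = -6)
x(F, T) = -6
(179 + x(9, 4)) + 69 = (179 - 6) + 69 = 173 + 69 = 242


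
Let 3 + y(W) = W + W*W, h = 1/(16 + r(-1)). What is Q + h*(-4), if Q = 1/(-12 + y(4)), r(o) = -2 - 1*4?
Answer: -⅕ ≈ -0.20000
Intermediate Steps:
r(o) = -6 (r(o) = -2 - 4 = -6)
h = ⅒ (h = 1/(16 - 6) = 1/10 = ⅒ ≈ 0.10000)
y(W) = -3 + W + W² (y(W) = -3 + (W + W*W) = -3 + (W + W²) = -3 + W + W²)
Q = ⅕ (Q = 1/(-12 + (-3 + 4 + 4²)) = 1/(-12 + (-3 + 4 + 16)) = 1/(-12 + 17) = 1/5 = ⅕ ≈ 0.20000)
Q + h*(-4) = ⅕ + (⅒)*(-4) = ⅕ - ⅖ = -⅕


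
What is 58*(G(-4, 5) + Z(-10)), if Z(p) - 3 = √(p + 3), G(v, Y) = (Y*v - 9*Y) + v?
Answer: -3828 + 58*I*√7 ≈ -3828.0 + 153.45*I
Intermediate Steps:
G(v, Y) = v - 9*Y + Y*v (G(v, Y) = (-9*Y + Y*v) + v = v - 9*Y + Y*v)
Z(p) = 3 + √(3 + p) (Z(p) = 3 + √(p + 3) = 3 + √(3 + p))
58*(G(-4, 5) + Z(-10)) = 58*((-4 - 9*5 + 5*(-4)) + (3 + √(3 - 10))) = 58*((-4 - 45 - 20) + (3 + √(-7))) = 58*(-69 + (3 + I*√7)) = 58*(-66 + I*√7) = -3828 + 58*I*√7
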